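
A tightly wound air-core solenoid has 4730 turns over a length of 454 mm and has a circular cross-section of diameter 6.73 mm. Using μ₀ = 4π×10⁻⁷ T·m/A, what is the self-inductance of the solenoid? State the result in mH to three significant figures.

L ≈ 2.20 mH

A = π(d/2)² = π(3.365×10^-3 m)² = 3.557×10^-5 m².
For a long solenoid, L = μ₀N²A/ℓ.
L = (4π×10⁻⁷)(4730)²(3.557×10^-5)/(0.454 m) = 2.203×10^-3 H.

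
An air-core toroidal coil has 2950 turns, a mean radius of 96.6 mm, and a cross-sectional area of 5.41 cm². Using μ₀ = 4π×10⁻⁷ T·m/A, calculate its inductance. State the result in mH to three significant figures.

L ≈ 9.75 mH

For a thin toroid, L = μ₀N²A/(2πR).
L = (4π×10⁻⁷)(2950)²(5.410×10^-4) / (2π×9.660×10^-2 m) = 9.748×10^-3 H.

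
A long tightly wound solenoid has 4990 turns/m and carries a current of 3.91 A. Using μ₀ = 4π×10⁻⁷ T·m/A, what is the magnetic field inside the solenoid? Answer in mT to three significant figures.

B ≈ 24.5 mT

Inside a long solenoid, B = μ₀nI.
B = (4π×10⁻⁷)(4.990×10^3 m⁻¹)(3.91 A) = 2.452×10^-2 T.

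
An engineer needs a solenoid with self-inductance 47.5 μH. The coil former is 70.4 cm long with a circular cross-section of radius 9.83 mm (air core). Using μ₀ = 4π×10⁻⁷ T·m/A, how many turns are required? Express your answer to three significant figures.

N ≈ 296 turns

A = πr² = π(9.830×10^-3 m)² = 3.036×10^-4 m².
From L = μ₀N²A/ℓ, N = √(Lℓ / (μ₀A)).
N = √[(4.750×10^-5)(0.704) / ((4π×10⁻⁷)×3.036×10^-4)] = √(8.766×10^4) ≈ 296.1.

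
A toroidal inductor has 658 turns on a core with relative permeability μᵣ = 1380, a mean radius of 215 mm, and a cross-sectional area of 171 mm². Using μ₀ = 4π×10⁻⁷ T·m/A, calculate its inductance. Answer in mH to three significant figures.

L ≈ 95.0 mH

For a thin toroid, L = μ₀μᵣN²A/(2πR).
L = (4π×10⁻⁷)(1380)(658)²(1.710×10^-4) / (2π×0.215 m) = 9.504×10^-2 H.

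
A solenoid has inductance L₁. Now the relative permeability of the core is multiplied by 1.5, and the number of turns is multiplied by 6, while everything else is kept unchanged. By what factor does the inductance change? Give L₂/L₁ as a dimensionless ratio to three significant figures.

L₂/L₁ = 54.0

For a solenoid, L ∝ μᵣN²A/ℓ.
L₂/L₁ = (1.5) × (6)^2 = 54.0.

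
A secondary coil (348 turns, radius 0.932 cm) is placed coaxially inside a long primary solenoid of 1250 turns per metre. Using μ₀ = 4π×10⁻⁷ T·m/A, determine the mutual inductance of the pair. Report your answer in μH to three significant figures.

M ≈ 149 μH

The outer solenoid produces a uniform field B₁ = μ₀n₁I₁ across the inner coil,
so the flux linkage is N₂Φ = N₂B₁A₂ = μ₀n₁N₂A₂·I₁, giving M = μ₀n₁N₂A₂.
A₂ = πr² = π(9.320×10^-3 m)² = 2.729×10^-4 m².
M = (4π×10⁻⁷)(1250)(348)(2.729×10^-4) = 1.492×10^-4 H.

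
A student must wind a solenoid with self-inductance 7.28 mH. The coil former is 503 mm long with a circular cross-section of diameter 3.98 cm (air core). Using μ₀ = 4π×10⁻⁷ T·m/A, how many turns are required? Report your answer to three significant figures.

A = π(d/2)² = π(1.990×10^-2 m)² = 1.244×10^-3 m².
From L = μ₀N²A/ℓ, N = √(Lℓ / (μ₀A)).
N = √[(7.280×10^-3)(0.503) / ((4π×10⁻⁷)×1.244×10^-3)] = √(2.342×10^6) ≈ 1530.4.

N ≈ 1530 turns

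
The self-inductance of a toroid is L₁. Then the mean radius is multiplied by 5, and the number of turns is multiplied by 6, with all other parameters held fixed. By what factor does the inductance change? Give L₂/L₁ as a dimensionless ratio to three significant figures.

For a toroid, L ∝ μᵣN²A/R.
L₂/L₁ = (5)^-1 × (6)^2 = 7.20.

L₂/L₁ = 7.20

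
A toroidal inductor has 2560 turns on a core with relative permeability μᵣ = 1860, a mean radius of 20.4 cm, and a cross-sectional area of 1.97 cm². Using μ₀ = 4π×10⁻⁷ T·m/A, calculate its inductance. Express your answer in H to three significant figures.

L ≈ 2.35 H

For a thin toroid, L = μ₀μᵣN²A/(2πR).
L = (4π×10⁻⁷)(1860)(2560)²(1.970×10^-4) / (2π×0.204 m) = 2.354 H.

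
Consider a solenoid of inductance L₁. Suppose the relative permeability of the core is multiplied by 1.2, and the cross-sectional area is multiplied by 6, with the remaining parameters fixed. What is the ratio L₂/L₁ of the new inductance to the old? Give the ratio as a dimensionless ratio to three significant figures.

L₂/L₁ = 7.20

For a solenoid, L ∝ μᵣN²A/ℓ.
L₂/L₁ = (1.2) × (6) = 7.20.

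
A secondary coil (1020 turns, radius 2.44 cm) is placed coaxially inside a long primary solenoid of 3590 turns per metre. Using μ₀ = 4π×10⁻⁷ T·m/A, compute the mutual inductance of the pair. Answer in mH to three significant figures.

The outer solenoid produces a uniform field B₁ = μ₀n₁I₁ across the inner coil,
so the flux linkage is N₂Φ = N₂B₁A₂ = μ₀n₁N₂A₂·I₁, giving M = μ₀n₁N₂A₂.
A₂ = πr² = π(2.440×10^-2 m)² = 1.870×10^-3 m².
M = (4π×10⁻⁷)(3590)(1020)(1.870×10^-3) = 8.607×10^-3 H.

M ≈ 8.61 mH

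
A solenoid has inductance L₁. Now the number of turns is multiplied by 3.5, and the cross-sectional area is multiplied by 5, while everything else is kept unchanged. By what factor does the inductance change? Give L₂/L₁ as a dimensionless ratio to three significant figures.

For a solenoid, L ∝ μᵣN²A/ℓ.
L₂/L₁ = (3.5)^2 × (5) = 61.3.

L₂/L₁ = 61.3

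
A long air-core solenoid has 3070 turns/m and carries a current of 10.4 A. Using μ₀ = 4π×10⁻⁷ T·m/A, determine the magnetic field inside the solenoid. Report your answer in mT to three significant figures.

Inside a long solenoid, B = μ₀nI.
B = (4π×10⁻⁷)(3.070×10^3 m⁻¹)(10.4 A) = 4.012×10^-2 T.

B ≈ 40.1 mT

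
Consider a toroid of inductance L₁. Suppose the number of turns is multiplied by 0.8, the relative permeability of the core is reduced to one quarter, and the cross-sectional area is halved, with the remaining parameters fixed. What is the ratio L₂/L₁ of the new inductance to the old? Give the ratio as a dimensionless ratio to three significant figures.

L₂/L₁ = 0.0800

For a toroid, L ∝ μᵣN²A/R.
L₂/L₁ = (0.8)^2 × (0.25) × (0.5) = 0.0800.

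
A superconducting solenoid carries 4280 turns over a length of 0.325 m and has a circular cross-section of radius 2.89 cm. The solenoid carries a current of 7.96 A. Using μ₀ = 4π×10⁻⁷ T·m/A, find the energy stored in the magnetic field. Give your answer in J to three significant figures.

A = πr² = π(2.890×10^-2 m)² = 2.624×10^-3 m².
L = μ₀N²A/ℓ = (4π×10⁻⁷)(4280)²(2.624×10^-3)/(0.325) = 0.1858 H.
U = ½LI² = ½(0.1858)(7.96)² = 5.888 J.

U ≈ 5.89 J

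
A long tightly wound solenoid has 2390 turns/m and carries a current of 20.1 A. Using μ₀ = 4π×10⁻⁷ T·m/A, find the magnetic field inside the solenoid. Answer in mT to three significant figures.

Inside a long solenoid, B = μ₀nI.
B = (4π×10⁻⁷)(2.390×10^3 m⁻¹)(20.1 A) = 6.037×10^-2 T.

B ≈ 60.4 mT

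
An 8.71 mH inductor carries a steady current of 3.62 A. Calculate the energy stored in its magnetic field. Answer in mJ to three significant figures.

U ≈ 57.1 mJ

Stored magnetic energy: U = ½LI².
U = ½(8.710×10^-3 H)(3.62 A)² = 5.707×10^-2 J.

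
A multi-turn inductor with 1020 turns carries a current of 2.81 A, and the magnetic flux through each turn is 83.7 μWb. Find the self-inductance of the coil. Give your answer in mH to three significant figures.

L ≈ 30.4 mH

Self-inductance is defined by L = NΦ_B/I (flux linkage over current).
L = (1020)(8.370×10^-5 Wb)/(2.81 A) = 3.038×10^-2 H.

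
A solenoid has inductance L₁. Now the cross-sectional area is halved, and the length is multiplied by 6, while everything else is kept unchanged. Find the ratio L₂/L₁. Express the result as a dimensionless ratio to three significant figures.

L₂/L₁ = 0.0833

For a solenoid, L ∝ μᵣN²A/ℓ.
L₂/L₁ = (0.5) × (6)^-1 = 0.0833.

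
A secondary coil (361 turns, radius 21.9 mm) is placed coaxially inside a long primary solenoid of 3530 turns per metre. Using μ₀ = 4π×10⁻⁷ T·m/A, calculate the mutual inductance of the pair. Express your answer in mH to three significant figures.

M ≈ 2.41 mH

The outer solenoid produces a uniform field B₁ = μ₀n₁I₁ across the inner coil,
so the flux linkage is N₂Φ = N₂B₁A₂ = μ₀n₁N₂A₂·I₁, giving M = μ₀n₁N₂A₂.
A₂ = πr² = π(2.190×10^-2 m)² = 1.507×10^-3 m².
M = (4π×10⁻⁷)(3530)(361)(1.507×10^-3) = 2.413×10^-3 H.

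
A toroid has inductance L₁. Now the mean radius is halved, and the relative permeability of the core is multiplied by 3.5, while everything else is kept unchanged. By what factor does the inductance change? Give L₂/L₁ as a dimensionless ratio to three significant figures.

For a toroid, L ∝ μᵣN²A/R.
L₂/L₁ = (0.5)^-1 × (3.5) = 7.00.

L₂/L₁ = 7.00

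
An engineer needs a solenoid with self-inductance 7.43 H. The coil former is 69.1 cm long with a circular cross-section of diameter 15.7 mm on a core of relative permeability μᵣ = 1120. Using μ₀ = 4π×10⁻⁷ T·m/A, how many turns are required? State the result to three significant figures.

N ≈ 4340 turns

A = π(d/2)² = π(7.850×10^-3 m)² = 1.936×10^-4 m².
From L = μ₀μᵣN²A/ℓ, N = √(Lℓ / (μ₀μᵣA)).
N = √[(7.43)(0.691) / ((4π×10⁻⁷)(1120)×1.936×10^-4)] = √(1.884×10^7) ≈ 4340.9.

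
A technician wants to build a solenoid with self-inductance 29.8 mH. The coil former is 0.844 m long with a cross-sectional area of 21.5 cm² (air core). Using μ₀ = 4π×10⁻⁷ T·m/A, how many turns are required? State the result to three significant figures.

A = 21.5 cm² = 2.150×10^-3 m².
From L = μ₀N²A/ℓ, N = √(Lℓ / (μ₀A)).
N = √[(2.980×10^-2)(0.844) / ((4π×10⁻⁷)×2.150×10^-3)] = √(9.309×10^6) ≈ 3051.1.

N ≈ 3050 turns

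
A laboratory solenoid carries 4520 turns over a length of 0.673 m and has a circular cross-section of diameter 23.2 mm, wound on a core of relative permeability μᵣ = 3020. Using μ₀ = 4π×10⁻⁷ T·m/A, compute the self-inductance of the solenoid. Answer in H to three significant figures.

L ≈ 48.7 H

A = π(d/2)² = π(1.160×10^-2 m)² = 4.227×10^-4 m².
For a long solenoid, L = μ₀μᵣN²A/ℓ.
L = (4π×10⁻⁷)(3020)(4520)²(4.227×10^-4)/(0.673 m) = 48.7 H.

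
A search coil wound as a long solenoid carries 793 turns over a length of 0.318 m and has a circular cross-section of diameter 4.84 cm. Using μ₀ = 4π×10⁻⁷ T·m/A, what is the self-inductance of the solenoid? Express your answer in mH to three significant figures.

L ≈ 4.57 mH

A = π(d/2)² = π(2.420×10^-2 m)² = 1.840×10^-3 m².
For a long solenoid, L = μ₀N²A/ℓ.
L = (4π×10⁻⁷)(793)²(1.840×10^-3)/(0.318 m) = 4.572×10^-3 H.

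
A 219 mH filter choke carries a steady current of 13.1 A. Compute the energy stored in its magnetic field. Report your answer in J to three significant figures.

U ≈ 18.8 J

Stored magnetic energy: U = ½LI².
U = ½(0.219 H)(13.1 A)² = 18.79 J.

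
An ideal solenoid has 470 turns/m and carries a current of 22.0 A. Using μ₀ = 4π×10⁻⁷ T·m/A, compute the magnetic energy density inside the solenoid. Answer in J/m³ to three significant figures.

B = μ₀nI = (4π×10⁻⁷)(470)(22.0) = 1.299×10^-2 T.
u = B²/(2μ₀) = (1.299×10^-2)²/(2×4π×10⁻⁷) = 67.18 J/m³.

u ≈ 67.2 J/m³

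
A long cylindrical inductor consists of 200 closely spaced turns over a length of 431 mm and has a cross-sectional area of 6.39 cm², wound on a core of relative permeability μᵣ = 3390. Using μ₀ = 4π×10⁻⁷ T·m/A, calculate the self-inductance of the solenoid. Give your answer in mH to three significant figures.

A = 6.39 cm² = 6.390×10^-4 m².
For a long solenoid, L = μ₀μᵣN²A/ℓ.
L = (4π×10⁻⁷)(3390)(200)²(6.390×10^-4)/(0.431 m) = 0.2526 H.

L ≈ 253 mH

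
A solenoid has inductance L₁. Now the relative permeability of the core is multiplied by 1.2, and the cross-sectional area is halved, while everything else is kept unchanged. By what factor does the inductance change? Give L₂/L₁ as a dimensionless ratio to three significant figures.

L₂/L₁ = 0.600

For a solenoid, L ∝ μᵣN²A/ℓ.
L₂/L₁ = (1.2) × (0.5) = 0.600.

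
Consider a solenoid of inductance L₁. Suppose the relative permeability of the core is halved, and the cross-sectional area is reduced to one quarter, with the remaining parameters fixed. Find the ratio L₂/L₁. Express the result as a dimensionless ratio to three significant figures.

L₂/L₁ = 0.125

For a solenoid, L ∝ μᵣN²A/ℓ.
L₂/L₁ = (0.5) × (0.25) = 0.125.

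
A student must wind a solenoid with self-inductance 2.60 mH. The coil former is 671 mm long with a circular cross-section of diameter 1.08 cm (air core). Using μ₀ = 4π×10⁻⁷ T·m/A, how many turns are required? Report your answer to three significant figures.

A = π(d/2)² = π(5.400×10^-3 m)² = 9.161×10^-5 m².
From L = μ₀N²A/ℓ, N = √(Lℓ / (μ₀A)).
N = √[(2.600×10^-3)(0.671) / ((4π×10⁻⁷)×9.161×10^-5)] = √(1.515×10^7) ≈ 3892.9.

N ≈ 3890 turns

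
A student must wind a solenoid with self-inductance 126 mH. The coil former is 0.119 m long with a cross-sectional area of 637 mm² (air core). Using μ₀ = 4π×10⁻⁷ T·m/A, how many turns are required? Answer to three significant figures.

A = 637 mm² = 6.370×10^-4 m².
From L = μ₀N²A/ℓ, N = √(Lℓ / (μ₀A)).
N = √[(0.126)(0.119) / ((4π×10⁻⁷)×6.370×10^-4)] = √(1.873×10^7) ≈ 4328.0.

N ≈ 4330 turns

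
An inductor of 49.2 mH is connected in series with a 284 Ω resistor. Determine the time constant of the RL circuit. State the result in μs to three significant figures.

τ ≈ 173 μs

τ = L/R = (4.920×10^-2 H)/(284 Ω) = 1.732×10^-4 s.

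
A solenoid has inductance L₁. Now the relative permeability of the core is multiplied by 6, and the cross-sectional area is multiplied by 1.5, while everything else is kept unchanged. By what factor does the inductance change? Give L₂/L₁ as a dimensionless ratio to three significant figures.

L₂/L₁ = 9.00

For a solenoid, L ∝ μᵣN²A/ℓ.
L₂/L₁ = (6) × (1.5) = 9.00.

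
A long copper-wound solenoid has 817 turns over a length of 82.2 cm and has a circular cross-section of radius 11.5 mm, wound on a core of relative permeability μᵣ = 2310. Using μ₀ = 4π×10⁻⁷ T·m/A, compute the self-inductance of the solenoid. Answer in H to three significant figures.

A = πr² = π(1.150×10^-2 m)² = 4.1548×10^-4 m².
For a long solenoid, L = μ₀μᵣN²A/ℓ.
L = (4π×10⁻⁷)(2310)(817)²(4.1548×10^-4)/(0.822 m) = 0.9794 H.

L ≈ 0.979 H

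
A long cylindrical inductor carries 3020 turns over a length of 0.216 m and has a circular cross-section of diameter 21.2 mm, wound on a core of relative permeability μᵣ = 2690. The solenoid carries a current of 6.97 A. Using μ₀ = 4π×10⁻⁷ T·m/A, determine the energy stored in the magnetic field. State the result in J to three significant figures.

A = π(d/2)² = π(1.060×10^-2 m)² = 3.530×10^-4 m².
L = μ₀μᵣN²A/ℓ = (4π×10⁻⁷)(2690)(3020)²(3.530×10^-4)/(0.216) = 50.38 H.
U = ½LI² = ½(50.38)(6.97)² = 1.224×10^3 J.

U ≈ 1220 J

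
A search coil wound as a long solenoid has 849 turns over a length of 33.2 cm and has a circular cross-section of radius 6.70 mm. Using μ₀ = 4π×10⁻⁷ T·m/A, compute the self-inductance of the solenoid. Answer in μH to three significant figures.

A = πr² = π(6.700×10^-3 m)² = 1.410×10^-4 m².
For a long solenoid, L = μ₀N²A/ℓ.
L = (4π×10⁻⁷)(849)²(1.410×10^-4)/(0.332 m) = 3.848×10^-4 H.

L ≈ 385 μH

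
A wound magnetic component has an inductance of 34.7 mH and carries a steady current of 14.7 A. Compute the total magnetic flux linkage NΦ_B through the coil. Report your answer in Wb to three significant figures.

From L = NΦ_B/I, the flux linkage is NΦ_B = LI.
NΦ_B = (3.470×10^-2 H)(14.7 A) = 0.5101 Wb.

NΦ_B ≈ 0.510 Wb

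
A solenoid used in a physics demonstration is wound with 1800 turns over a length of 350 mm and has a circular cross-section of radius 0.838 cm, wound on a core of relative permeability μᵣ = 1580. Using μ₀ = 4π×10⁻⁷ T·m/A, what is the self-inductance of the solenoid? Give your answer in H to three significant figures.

L ≈ 4.05 H

A = πr² = π(8.380×10^-3 m)² = 2.206×10^-4 m².
For a long solenoid, L = μ₀μᵣN²A/ℓ.
L = (4π×10⁻⁷)(1580)(1800)²(2.206×10^-4)/(0.35 m) = 4.0549 H.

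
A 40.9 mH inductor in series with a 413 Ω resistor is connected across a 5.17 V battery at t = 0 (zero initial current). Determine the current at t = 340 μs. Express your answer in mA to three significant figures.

I ≈ 12.1 mA

τ = L/R = 4.090×10^-2/413 = 9.903×10^-5 s; final current I_∞ = ε/R = 5.17/413 = 1.252×10^-2 A.
I(t) = I_∞(1 − e^(−t/τ)) with t/τ = 3.433.
I = (1.252×10^-2)(1 − e^(−3.433)) = 1.211×10^-2 A.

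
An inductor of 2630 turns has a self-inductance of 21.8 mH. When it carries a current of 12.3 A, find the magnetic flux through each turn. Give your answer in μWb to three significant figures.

Φ_B ≈ 102 μWb

From L = NΦ_B/I, the flux per turn is Φ_B = LI/N.
Φ_B = (2.180×10^-2 H)(12.3 A)/2630 = 1.020×10^-4 Wb.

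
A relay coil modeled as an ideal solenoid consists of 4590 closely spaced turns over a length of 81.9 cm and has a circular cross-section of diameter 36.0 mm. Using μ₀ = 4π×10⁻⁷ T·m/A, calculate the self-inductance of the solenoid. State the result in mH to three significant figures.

L ≈ 32.9 mH

A = π(d/2)² = π(1.800×10^-2 m)² = 1.018×10^-3 m².
For a long solenoid, L = μ₀N²A/ℓ.
L = (4π×10⁻⁷)(4590)²(1.018×10^-3)/(0.819 m) = 3.290×10^-2 H.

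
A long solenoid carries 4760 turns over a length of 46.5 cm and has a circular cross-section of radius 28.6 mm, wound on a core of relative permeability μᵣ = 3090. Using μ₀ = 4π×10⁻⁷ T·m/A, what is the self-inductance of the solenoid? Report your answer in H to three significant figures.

A = πr² = π(2.860×10^-2 m)² = 2.570×10^-3 m².
For a long solenoid, L = μ₀μᵣN²A/ℓ.
L = (4π×10⁻⁷)(3090)(4760)²(2.570×10^-3)/(0.465 m) = 486.2 H.

L ≈ 486 H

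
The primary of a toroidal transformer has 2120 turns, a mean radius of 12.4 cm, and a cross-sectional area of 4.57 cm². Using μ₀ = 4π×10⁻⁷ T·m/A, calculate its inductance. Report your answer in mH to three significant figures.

For a thin toroid, L = μ₀N²A/(2πR).
L = (4π×10⁻⁷)(2120)²(4.570×10^-4) / (2π×0.124 m) = 3.313×10^-3 H.

L ≈ 3.31 mH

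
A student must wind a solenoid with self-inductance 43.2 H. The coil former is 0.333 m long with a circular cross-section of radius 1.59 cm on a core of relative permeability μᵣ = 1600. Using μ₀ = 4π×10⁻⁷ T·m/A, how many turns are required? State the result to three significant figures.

A = πr² = π(1.590×10^-2 m)² = 7.942×10^-4 m².
From L = μ₀μᵣN²A/ℓ, N = √(Lℓ / (μ₀μᵣA)).
N = √[(43.2)(0.333) / ((4π×10⁻⁷)(1600)×7.942×10^-4)] = √(9.009×10^6) ≈ 3001.4.

N ≈ 3000 turns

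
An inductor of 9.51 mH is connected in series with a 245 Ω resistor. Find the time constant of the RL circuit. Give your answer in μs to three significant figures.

τ = L/R = (9.510×10^-3 H)/(245 Ω) = 3.882×10^-5 s.

τ ≈ 38.8 μs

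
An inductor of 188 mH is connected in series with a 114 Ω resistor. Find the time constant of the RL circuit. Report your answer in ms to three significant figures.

τ ≈ 1.65 ms

τ = L/R = (0.188 H)/(114 Ω) = 1.649×10^-3 s.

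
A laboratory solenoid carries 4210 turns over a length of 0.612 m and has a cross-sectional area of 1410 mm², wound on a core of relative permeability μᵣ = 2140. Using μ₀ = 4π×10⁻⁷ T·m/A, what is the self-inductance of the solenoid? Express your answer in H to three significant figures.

A = 1410 mm² = 1.410×10^-3 m².
For a long solenoid, L = μ₀μᵣN²A/ℓ.
L = (4π×10⁻⁷)(2140)(4210)²(1.410×10^-3)/(0.612 m) = 109.8 H.

L ≈ 110 H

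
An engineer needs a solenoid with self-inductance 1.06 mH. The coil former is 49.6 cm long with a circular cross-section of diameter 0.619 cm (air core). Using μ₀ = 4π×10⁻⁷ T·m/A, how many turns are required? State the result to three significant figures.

A = π(d/2)² = π(3.095×10^-3 m)² = 3.009×10^-5 m².
From L = μ₀N²A/ℓ, N = √(Lℓ / (μ₀A)).
N = √[(1.060×10^-3)(0.496) / ((4π×10⁻⁷)×3.009×10^-5)] = √(1.390×10^7) ≈ 3728.7.

N ≈ 3730 turns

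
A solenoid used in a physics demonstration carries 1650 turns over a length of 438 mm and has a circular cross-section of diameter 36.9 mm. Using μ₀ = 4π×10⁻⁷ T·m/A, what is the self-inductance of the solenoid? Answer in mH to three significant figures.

L ≈ 8.35 mH

A = π(d/2)² = π(1.845×10^-2 m)² = 1.069×10^-3 m².
For a long solenoid, L = μ₀N²A/ℓ.
L = (4π×10⁻⁷)(1650)²(1.069×10^-3)/(0.438 m) = 8.353×10^-3 H.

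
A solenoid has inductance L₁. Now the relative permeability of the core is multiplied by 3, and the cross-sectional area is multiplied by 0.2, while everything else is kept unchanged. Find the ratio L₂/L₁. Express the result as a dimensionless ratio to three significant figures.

For a solenoid, L ∝ μᵣN²A/ℓ.
L₂/L₁ = (3) × (0.2) = 0.600.

L₂/L₁ = 0.600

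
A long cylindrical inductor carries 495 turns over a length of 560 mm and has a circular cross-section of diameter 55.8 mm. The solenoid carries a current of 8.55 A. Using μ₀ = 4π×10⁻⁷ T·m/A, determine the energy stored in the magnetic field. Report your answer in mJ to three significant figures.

A = π(d/2)² = π(2.790×10^-2 m)² = 2.445×10^-3 m².
L = μ₀N²A/ℓ = (4π×10⁻⁷)(495)²(2.445×10^-3)/(0.56) = 1.3446×10^-3 H.
U = ½LI² = ½(1.3446×10^-3)(8.55)² = 4.9147×10^-2 J.

U ≈ 49.1 mJ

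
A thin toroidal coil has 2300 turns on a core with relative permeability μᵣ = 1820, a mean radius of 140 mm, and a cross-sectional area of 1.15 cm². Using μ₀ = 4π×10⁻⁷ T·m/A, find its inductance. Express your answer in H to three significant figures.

L ≈ 1.58 H

For a thin toroid, L = μ₀μᵣN²A/(2πR).
L = (4π×10⁻⁷)(1820)(2300)²(1.150×10^-4) / (2π×0.14 m) = 1.582 H.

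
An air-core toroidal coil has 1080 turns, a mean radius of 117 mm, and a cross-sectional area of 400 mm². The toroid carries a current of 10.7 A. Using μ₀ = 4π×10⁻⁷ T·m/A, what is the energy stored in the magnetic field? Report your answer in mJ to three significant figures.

U ≈ 45.7 mJ

L = μ₀N²A/(2πR) = (4π×10⁻⁷)(1080)²(4.000×10^-4)/(2π×0.117) = 7.975×10^-4 H.
U = ½LI² = ½(7.975×10^-4)(10.7)² = 4.566×10^-2 J.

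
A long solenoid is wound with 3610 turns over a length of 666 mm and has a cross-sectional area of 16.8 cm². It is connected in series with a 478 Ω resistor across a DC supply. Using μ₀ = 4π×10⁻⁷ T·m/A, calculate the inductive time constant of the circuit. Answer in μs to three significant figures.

A = 16.8 cm² = 1.680×10^-3 m².
L = μ₀N²A/ℓ = (4π×10⁻⁷)(3610)²(1.680×10^-3)/(0.666) = 4.131×10^-2 H.
τ = L/R = (4.131×10^-2)/(478) = 8.642×10^-5 s.

τ ≈ 86.4 μs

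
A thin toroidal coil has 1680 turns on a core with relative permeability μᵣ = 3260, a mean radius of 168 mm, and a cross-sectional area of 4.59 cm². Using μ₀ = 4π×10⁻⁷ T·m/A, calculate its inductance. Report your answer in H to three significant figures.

L ≈ 5.03 H

For a thin toroid, L = μ₀μᵣN²A/(2πR).
L = (4π×10⁻⁷)(3260)(1680)²(4.590×10^-4) / (2π×0.168 m) = 5.028 H.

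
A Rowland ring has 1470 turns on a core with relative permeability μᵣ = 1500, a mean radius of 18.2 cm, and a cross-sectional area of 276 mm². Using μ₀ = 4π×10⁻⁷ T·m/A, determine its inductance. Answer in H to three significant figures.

L ≈ 0.983 H

For a thin toroid, L = μ₀μᵣN²A/(2πR).
L = (4π×10⁻⁷)(1500)(1470)²(2.760×10^-4) / (2π×0.182 m) = 0.9831 H.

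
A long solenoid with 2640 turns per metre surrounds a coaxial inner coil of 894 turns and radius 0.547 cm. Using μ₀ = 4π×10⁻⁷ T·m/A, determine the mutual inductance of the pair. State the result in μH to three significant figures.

M ≈ 279 μH

The outer solenoid produces a uniform field B₁ = μ₀n₁I₁ across the inner coil,
so the flux linkage is N₂Φ = N₂B₁A₂ = μ₀n₁N₂A₂·I₁, giving M = μ₀n₁N₂A₂.
A₂ = πr² = π(5.470×10^-3 m)² = 9.400×10^-5 m².
M = (4π×10⁻⁷)(2640)(894)(9.400×10^-5) = 2.788×10^-4 H.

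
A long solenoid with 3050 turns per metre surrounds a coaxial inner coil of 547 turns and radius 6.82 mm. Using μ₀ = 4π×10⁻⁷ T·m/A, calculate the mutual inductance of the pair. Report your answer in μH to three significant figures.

The outer solenoid produces a uniform field B₁ = μ₀n₁I₁ across the inner coil,
so the flux linkage is N₂Φ = N₂B₁A₂ = μ₀n₁N₂A₂·I₁, giving M = μ₀n₁N₂A₂.
A₂ = πr² = π(6.820×10^-3 m)² = 1.461×10^-4 m².
M = (4π×10⁻⁷)(3050)(547)(1.461×10^-4) = 3.063×10^-4 H.

M ≈ 306 μH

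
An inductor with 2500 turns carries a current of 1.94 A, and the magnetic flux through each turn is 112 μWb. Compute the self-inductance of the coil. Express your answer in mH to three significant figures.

Self-inductance is defined by L = NΦ_B/I (flux linkage over current).
L = (2500)(1.120×10^-4 Wb)/(1.94 A) = 0.1443 H.

L ≈ 144 mH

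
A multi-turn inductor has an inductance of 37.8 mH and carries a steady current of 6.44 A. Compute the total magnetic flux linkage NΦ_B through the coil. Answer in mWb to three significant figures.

NΦ_B ≈ 243 mWb

From L = NΦ_B/I, the flux linkage is NΦ_B = LI.
NΦ_B = (3.780×10^-2 H)(6.44 A) = 0.2434 Wb.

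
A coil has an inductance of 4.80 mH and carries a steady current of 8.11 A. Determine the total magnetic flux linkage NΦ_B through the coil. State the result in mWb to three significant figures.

From L = NΦ_B/I, the flux linkage is NΦ_B = LI.
NΦ_B = (4.800×10^-3 H)(8.11 A) = 3.893×10^-2 Wb.

NΦ_B ≈ 38.9 mWb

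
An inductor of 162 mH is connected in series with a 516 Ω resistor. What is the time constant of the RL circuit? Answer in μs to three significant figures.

τ ≈ 314 μs

τ = L/R = (0.162 H)/(516 Ω) = 3.140×10^-4 s.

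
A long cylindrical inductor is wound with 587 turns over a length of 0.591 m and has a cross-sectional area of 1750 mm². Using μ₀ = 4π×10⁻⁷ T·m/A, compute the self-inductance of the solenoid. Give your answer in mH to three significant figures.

L ≈ 1.28 mH

A = 1750 mm² = 1.750×10^-3 m².
For a long solenoid, L = μ₀N²A/ℓ.
L = (4π×10⁻⁷)(587)²(1.750×10^-3)/(0.591 m) = 1.282×10^-3 H.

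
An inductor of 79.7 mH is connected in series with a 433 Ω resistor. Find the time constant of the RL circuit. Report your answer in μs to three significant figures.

τ ≈ 184 μs

τ = L/R = (7.970×10^-2 H)/(433 Ω) = 1.841×10^-4 s.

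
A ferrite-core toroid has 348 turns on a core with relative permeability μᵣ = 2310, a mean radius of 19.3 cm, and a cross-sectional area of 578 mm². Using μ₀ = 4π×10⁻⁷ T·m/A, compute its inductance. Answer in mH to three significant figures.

For a thin toroid, L = μ₀μᵣN²A/(2πR).
L = (4π×10⁻⁷)(2310)(348)²(5.780×10^-4) / (2π×0.193 m) = 0.1676 H.

L ≈ 168 mH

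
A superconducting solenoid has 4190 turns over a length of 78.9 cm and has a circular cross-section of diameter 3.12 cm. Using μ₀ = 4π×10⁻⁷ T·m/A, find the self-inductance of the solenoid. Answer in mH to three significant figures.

A = π(d/2)² = π(1.560×10^-2 m)² = 7.645×10^-4 m².
For a long solenoid, L = μ₀N²A/ℓ.
L = (4π×10⁻⁷)(4190)²(7.645×10^-4)/(0.789 m) = 2.138×10^-2 H.

L ≈ 21.4 mH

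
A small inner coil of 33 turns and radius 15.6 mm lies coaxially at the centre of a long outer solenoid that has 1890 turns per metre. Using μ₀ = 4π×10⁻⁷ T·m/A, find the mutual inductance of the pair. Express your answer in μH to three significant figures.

The outer solenoid produces a uniform field B₁ = μ₀n₁I₁ across the inner coil,
so the flux linkage is N₂Φ = N₂B₁A₂ = μ₀n₁N₂A₂·I₁, giving M = μ₀n₁N₂A₂.
A₂ = πr² = π(1.560×10^-2 m)² = 7.645×10^-4 m².
M = (4π×10⁻⁷)(1890)(33)(7.645×10^-4) = 5.992×10^-5 H.

M ≈ 59.9 μH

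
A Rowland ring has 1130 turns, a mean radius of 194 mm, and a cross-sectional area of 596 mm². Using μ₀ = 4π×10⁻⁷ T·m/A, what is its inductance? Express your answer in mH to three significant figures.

For a thin toroid, L = μ₀N²A/(2πR).
L = (4π×10⁻⁷)(1130)²(5.960×10^-4) / (2π×0.194 m) = 7.846×10^-4 H.

L ≈ 0.785 mH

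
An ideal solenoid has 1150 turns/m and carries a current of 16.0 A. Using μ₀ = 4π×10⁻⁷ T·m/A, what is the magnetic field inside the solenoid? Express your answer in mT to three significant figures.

B ≈ 23.1 mT

Inside a long solenoid, B = μ₀nI.
B = (4π×10⁻⁷)(1.150×10^3 m⁻¹)(16.0 A) = 2.312×10^-2 T.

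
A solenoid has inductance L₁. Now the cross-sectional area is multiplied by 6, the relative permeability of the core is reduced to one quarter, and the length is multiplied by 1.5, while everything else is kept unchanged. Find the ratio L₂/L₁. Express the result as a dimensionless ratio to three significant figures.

For a solenoid, L ∝ μᵣN²A/ℓ.
L₂/L₁ = (6) × (0.25) × (1.5)^-1 = 1.00.

L₂/L₁ = 1.00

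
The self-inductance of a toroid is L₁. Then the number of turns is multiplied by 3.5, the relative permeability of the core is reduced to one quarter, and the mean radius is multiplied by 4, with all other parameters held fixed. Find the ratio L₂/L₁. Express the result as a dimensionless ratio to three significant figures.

For a toroid, L ∝ μᵣN²A/R.
L₂/L₁ = (3.5)^2 × (0.25) × (4)^-1 = 0.766.

L₂/L₁ = 0.766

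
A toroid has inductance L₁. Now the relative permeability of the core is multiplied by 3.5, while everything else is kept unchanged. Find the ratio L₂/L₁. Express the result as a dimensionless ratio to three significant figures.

For a toroid, L ∝ μᵣN²A/R.
L₂/L₁ = (3.5) = 3.50.

L₂/L₁ = 3.50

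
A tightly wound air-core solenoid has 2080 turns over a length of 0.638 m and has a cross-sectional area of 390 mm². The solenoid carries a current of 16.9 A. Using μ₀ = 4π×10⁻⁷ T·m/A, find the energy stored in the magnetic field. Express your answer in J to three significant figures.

A = 390 mm² = 3.900×10^-4 m².
L = μ₀N²A/ℓ = (4π×10⁻⁷)(2080)²(3.900×10^-4)/(0.638) = 3.323×10^-3 H.
U = ½LI² = ½(3.323×10^-3)(16.9)² = 0.4746 J.

U ≈ 0.475 J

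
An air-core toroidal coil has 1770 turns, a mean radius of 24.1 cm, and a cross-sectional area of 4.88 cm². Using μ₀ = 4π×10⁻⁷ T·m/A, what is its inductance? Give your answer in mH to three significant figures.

L ≈ 1.27 mH

For a thin toroid, L = μ₀N²A/(2πR).
L = (4π×10⁻⁷)(1770)²(4.880×10^-4) / (2π×0.241 m) = 1.269×10^-3 H.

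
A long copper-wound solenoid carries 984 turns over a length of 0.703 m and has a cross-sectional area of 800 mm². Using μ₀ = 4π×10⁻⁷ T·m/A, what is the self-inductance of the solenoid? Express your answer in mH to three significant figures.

L ≈ 1.38 mH

A = 800 mm² = 8.000×10^-4 m².
For a long solenoid, L = μ₀N²A/ℓ.
L = (4π×10⁻⁷)(984)²(8.000×10^-4)/(0.703 m) = 1.3846×10^-3 H.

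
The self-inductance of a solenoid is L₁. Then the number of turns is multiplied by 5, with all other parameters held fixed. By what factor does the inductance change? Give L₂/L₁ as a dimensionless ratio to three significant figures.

For a solenoid, L ∝ μᵣN²A/ℓ.
L₂/L₁ = (5)^2 = 25.0.

L₂/L₁ = 25.0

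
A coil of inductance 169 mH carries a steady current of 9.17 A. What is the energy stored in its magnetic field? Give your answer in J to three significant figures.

U ≈ 7.11 J

Stored magnetic energy: U = ½LI².
U = ½(0.169 H)(9.17 A)² = 7.106 J.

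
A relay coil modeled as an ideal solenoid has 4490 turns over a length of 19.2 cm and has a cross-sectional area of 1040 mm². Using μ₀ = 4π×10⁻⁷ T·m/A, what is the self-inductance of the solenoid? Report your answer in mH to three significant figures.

L ≈ 137 mH

A = 1040 mm² = 1.040×10^-3 m².
For a long solenoid, L = μ₀N²A/ℓ.
L = (4π×10⁻⁷)(4490)²(1.040×10^-3)/(0.192 m) = 0.1372 H.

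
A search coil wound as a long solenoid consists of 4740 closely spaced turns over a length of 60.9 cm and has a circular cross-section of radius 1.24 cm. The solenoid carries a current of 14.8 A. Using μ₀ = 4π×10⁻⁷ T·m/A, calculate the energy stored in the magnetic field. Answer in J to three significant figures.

A = πr² = π(1.240×10^-2 m)² = 4.831×10^-4 m².
L = μ₀N²A/ℓ = (4π×10⁻⁷)(4740)²(4.831×10^-4)/(0.609) = 2.239×10^-2 H.
U = ½LI² = ½(2.239×10^-2)(14.8)² = 2.453 J.

U ≈ 2.45 J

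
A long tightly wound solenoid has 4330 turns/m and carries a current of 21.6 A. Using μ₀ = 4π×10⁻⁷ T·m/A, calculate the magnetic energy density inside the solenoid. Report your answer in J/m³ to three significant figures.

B = μ₀nI = (4π×10⁻⁷)(4.330×10^3)(21.6) = 0.1175 T.
u = B²/(2μ₀) = (0.1175)²/(2×4π×10⁻⁷) = 5.496×10^3 J/m³.

u ≈ 5500 J/m³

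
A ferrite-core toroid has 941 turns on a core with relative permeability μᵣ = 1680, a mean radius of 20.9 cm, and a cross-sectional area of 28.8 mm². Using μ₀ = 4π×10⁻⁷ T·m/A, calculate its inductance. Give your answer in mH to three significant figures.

L ≈ 41.0 mH

For a thin toroid, L = μ₀μᵣN²A/(2πR).
L = (4π×10⁻⁷)(1680)(941)²(2.880×10^-5) / (2π×0.209 m) = 4.100×10^-2 H.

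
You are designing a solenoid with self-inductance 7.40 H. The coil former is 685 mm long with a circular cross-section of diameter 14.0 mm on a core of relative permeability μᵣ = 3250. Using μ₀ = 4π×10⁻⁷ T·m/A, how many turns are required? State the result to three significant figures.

N ≈ 2840 turns

A = π(d/2)² = π(7.000×10^-3 m)² = 1.539×10^-4 m².
From L = μ₀μᵣN²A/ℓ, N = √(Lℓ / (μ₀μᵣA)).
N = √[(7.4)(0.685) / ((4π×10⁻⁷)(3250)×1.539×10^-4)] = √(8.063×10^6) ≈ 2839.5.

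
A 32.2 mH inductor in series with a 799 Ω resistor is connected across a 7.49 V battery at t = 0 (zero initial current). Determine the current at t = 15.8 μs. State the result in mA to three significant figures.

I ≈ 3.04 mA

τ = L/R = 3.220×10^-2/799 = 4.030×10^-5 s; final current I_∞ = ε/R = 7.49/799 = 9.374×10^-3 A.
I(t) = I_∞(1 − e^(−t/τ)) with t/τ = 0.392.
I = (9.374×10^-3)(1 − e^(−0.392)) = 3.040×10^-3 A.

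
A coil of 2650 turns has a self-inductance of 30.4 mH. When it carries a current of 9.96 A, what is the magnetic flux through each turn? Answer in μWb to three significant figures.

Φ_B ≈ 114 μWb

From L = NΦ_B/I, the flux per turn is Φ_B = LI/N.
Φ_B = (3.040×10^-2 H)(9.96 A)/2650 = 1.143×10^-4 Wb.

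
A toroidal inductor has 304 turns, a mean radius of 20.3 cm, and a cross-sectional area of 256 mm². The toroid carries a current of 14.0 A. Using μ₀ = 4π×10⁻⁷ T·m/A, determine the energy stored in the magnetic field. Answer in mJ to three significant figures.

L = μ₀N²A/(2πR) = (4π×10⁻⁷)(304)²(2.560×10^-4)/(2π×0.203) = 2.331×10^-5 H.
U = ½LI² = ½(2.331×10^-5)(14.0)² = 2.284×10^-3 J.

U ≈ 2.28 mJ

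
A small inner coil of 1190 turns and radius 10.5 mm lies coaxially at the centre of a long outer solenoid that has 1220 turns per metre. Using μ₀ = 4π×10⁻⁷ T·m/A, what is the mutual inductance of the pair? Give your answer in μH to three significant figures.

M ≈ 632 μH

The outer solenoid produces a uniform field B₁ = μ₀n₁I₁ across the inner coil,
so the flux linkage is N₂Φ = N₂B₁A₂ = μ₀n₁N₂A₂·I₁, giving M = μ₀n₁N₂A₂.
A₂ = πr² = π(1.050×10^-2 m)² = 3.464×10^-4 m².
M = (4π×10⁻⁷)(1220)(1190)(3.464×10^-4) = 6.319×10^-4 H.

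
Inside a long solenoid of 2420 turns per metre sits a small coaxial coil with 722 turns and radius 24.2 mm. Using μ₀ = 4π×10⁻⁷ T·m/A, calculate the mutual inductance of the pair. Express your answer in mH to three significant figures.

The outer solenoid produces a uniform field B₁ = μ₀n₁I₁ across the inner coil,
so the flux linkage is N₂Φ = N₂B₁A₂ = μ₀n₁N₂A₂·I₁, giving M = μ₀n₁N₂A₂.
A₂ = πr² = π(2.420×10^-2 m)² = 1.840×10^-3 m².
M = (4π×10⁻⁷)(2420)(722)(1.840×10^-3) = 4.040×10^-3 H.

M ≈ 4.04 mH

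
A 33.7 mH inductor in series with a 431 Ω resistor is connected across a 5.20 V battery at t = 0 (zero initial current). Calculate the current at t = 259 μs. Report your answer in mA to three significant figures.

I ≈ 11.6 mA

τ = L/R = 3.370×10^-2/431 = 7.819×10^-5 s; final current I_∞ = ε/R = 5.20/431 = 1.206×10^-2 A.
I(t) = I_∞(1 − e^(−t/τ)) with t/τ = 3.312.
I = (1.206×10^-2)(1 − e^(−3.312)) = 1.163×10^-2 A.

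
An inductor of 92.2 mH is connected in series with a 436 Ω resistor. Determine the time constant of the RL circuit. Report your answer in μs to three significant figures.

τ ≈ 211 μs

τ = L/R = (9.220×10^-2 H)/(436 Ω) = 2.1147×10^-4 s.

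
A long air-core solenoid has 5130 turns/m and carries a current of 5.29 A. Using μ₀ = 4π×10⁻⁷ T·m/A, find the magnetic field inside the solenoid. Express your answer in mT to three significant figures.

B ≈ 34.1 mT

Inside a long solenoid, B = μ₀nI.
B = (4π×10⁻⁷)(5.130×10^3 m⁻¹)(5.29 A) = 3.410×10^-2 T.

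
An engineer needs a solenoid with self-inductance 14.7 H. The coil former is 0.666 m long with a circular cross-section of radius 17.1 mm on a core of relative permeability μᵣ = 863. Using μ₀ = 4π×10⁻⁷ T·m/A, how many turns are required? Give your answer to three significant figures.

N ≈ 3130 turns

A = πr² = π(1.710×10^-2 m)² = 9.186×10^-4 m².
From L = μ₀μᵣN²A/ℓ, N = √(Lℓ / (μ₀μᵣA)).
N = √[(14.7)(0.666) / ((4π×10⁻⁷)(863)×9.186×10^-4)] = √(9.827×10^6) ≈ 3134.8.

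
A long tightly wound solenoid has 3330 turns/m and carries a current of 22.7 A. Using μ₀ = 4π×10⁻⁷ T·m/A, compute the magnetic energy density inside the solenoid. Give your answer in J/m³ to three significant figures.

u ≈ 3590 J/m³

B = μ₀nI = (4π×10⁻⁷)(3.330×10^3)(22.7) = 9.499×10^-2 T.
u = B²/(2μ₀) = (9.499×10^-2)²/(2×4π×10⁻⁷) = 3.590×10^3 J/m³.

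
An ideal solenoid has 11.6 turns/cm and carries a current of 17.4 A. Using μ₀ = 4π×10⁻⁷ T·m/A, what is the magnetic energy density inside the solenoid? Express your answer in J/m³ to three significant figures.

B = μ₀nI = (4π×10⁻⁷)(1.160×10^3)(17.4) = 2.536×10^-2 T.
u = B²/(2μ₀) = (2.536×10^-2)²/(2×4π×10⁻⁷) = 256 J/m³.

u ≈ 256 J/m³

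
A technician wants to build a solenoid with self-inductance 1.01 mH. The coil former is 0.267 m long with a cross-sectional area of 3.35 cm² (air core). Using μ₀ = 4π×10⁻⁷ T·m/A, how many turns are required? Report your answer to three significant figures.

A = 3.35 cm² = 3.350×10^-4 m².
From L = μ₀N²A/ℓ, N = √(Lℓ / (μ₀A)).
N = √[(1.010×10^-3)(0.267) / ((4π×10⁻⁷)×3.350×10^-4)] = √(6.406×10^5) ≈ 800.4.

N ≈ 800 turns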